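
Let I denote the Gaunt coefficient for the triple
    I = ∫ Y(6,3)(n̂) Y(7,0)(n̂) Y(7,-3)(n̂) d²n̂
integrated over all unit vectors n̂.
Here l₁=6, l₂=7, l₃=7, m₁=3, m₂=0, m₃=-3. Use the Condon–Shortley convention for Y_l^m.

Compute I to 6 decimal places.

Checks pass: Σm=0; 20 even; l₃=7∈[1,13].
(2·6+1)(2·7+1)(2·7+1) = 2925
Δ: 6! 6! 8! / 21! → 1/2444321880
sum: t=0:+1/2612736000 t=1:−1/20736000 t=2:+1/1658880 t=3:−1/746496 t=4:+1/1658880 t=5:−1/20736000 t=6:+1/2612736000 = -1/4354560
3j²(6 7 7; 0 0 0) = Δ·Π!·Σ² = 1000/138567  (sign +1)
sum: t=0:+1/130636800 t=1:−1/8294400 t=2:+1/4147200 t=3:−1/14929920 = 1/16329600
3j²(6 7 7; 3 0 -3) = Δ·Π!·Σ² = 1024/138567  (sign +1)
combine: 4πI² = 2925·1000/138567·1024/138567 = 25600000/164109517
take √, sign +1: I = 0.11141616

0.111416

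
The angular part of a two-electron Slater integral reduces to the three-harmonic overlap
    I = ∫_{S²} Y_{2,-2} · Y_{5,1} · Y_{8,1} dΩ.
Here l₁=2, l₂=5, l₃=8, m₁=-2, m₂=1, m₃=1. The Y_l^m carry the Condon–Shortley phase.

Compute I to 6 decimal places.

l₃=8 ∉ [3,7] — triangle fails ⇒ I = 0

0.000000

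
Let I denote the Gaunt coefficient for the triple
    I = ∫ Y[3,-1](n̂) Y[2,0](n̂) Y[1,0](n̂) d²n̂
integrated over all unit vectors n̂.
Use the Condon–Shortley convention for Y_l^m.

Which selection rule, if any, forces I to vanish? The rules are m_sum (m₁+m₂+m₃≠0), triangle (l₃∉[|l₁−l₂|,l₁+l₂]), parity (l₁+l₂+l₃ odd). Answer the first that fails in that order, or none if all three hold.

Σmᵢ = -1  ✗
l₃∈[|l₁−l₂|,l₁+l₂]=[1,5], have l₃=1
Σlᵢ = 6 ⇒ even

m_sum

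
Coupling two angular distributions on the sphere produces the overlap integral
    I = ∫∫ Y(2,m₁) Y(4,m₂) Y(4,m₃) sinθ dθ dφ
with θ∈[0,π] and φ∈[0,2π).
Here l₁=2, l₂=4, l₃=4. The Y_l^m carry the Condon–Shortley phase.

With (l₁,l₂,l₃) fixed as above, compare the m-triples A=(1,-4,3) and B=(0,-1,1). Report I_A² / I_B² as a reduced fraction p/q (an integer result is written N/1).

588/289

Shared (l₁,l₂,l₃)=(2,4,4): N and (l;000)² cancel in I_A²/I_B².
A: Δ = 2!·2!·6!/11! = 1/13860; Racah Σ t=0..0: t=0:+1/1440 = 1/1440; ⇒ 3j(2 4 4; 1 -4 3)² = 7/165, sgn -1
B: Δ = 2!·2!·6!/11! = 1/13860; Racah Σ t=0..2: t=0:+1/144 t=1:−1/48 t=2:+1/480 = -17/1440; ⇒ 3j(2 4 4; 0 -1 1)² = 289/13860, sgn +1
I_A²/I_B² = (7/165)/(289/13860) = 588/289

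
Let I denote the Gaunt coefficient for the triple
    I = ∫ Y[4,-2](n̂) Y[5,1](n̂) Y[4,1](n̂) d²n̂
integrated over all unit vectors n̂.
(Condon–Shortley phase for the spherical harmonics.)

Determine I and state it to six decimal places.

0.000000

Σlᵢ=13 odd — θ-integrand is odd under cosθ→−cosθ; I=0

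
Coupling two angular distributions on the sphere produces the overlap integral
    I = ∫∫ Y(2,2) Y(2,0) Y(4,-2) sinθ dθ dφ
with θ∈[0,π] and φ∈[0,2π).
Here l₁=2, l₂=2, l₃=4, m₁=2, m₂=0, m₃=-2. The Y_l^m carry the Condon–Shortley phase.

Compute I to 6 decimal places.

0.156078

m-sum 0 ✓  L=8 even ✓  0≤4≤4 ✓
Π(2lᵢ+1) = 5×5×9 = 225
triangle coeff Δ(2,2,4) = 1/630
Σ_t [0,0]: t=0:+1/16 = 1/16
(3j)²=2/35 [(2 2 4; 0 0 0)], sign=+1
Σ_t [0,0]: t=0:+1/96 = 1/96
(3j)²=1/42 [(2 2 4; 2 0 -2)], sign=+1
⇒ 4πI² = 15/49
I = (+1)√(15/49/(4π)) = 0.15607835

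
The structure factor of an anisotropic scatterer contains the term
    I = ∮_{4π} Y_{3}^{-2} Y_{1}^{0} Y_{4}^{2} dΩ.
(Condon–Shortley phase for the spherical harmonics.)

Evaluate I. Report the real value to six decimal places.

m-sum 0 ✓  L=8 even ✓  2≤4≤4 ✓
Π(2lᵢ+1) = 7×3×9 = 189
triangle coeff Δ(3,1,4) = 1/252
Σ_t [0,0]: t=0:+1/36 = 1/36
(3j)²=4/63 [(3 1 4; 0 0 0)], sign=+1
Σ_t [0,0]: t=0:+1/120 = 1/120
(3j)²=1/21 [(3 1 4; -2 0 2)], sign=+1
⇒ 4πI² = 4/7
I = (+1)√(4/7/(4π)) = 0.21324362

0.213244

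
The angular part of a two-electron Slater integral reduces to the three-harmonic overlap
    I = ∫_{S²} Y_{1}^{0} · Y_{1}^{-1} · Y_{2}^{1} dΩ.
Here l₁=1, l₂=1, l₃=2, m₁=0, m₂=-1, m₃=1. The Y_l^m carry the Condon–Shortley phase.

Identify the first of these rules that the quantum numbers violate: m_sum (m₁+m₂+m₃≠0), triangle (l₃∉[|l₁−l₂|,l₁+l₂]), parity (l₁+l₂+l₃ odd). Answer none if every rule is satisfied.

none

Σmᵢ = 0  ✓
l₃∈[|l₁−l₂|,l₁+l₂]=[0,2], have l₃=2  ✓
Σlᵢ = 4 ⇒ even  ✓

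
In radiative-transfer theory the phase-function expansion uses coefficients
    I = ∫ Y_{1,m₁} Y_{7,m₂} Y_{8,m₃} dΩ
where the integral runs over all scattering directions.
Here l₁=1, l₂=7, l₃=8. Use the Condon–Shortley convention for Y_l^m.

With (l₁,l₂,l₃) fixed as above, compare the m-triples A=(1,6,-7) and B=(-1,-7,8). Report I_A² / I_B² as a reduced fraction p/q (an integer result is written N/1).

Shared (l₁,l₂,l₃)=(1,7,8): N and (l;000)² cancel in I_A²/I_B².
A: Δ = 0!·2!·14!/17! = 1/2040; Racah Σ t=0..0: t=0:+1/12454041600 = 1/12454041600; ⇒ 3j(1 7 8; 1 6 -7)² = 7/136, sgn -1
B: Δ = 0!·2!·14!/17! = 1/2040; Racah Σ t=0..0: t=0:+1/174356582400 = 1/174356582400; ⇒ 3j(1 7 8; -1 -7 8)² = 1/17, sgn +1
I_A²/I_B² = (7/136)/(1/17) = 7/8

7/8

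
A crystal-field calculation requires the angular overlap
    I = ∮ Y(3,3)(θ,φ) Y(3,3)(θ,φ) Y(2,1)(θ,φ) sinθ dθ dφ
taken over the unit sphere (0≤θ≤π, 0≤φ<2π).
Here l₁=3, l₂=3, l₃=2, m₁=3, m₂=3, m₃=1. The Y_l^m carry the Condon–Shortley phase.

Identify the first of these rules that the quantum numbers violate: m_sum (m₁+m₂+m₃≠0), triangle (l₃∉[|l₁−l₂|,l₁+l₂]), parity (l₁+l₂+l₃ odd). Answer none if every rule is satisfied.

azimuthal sum: 3 + 3 + 1 = 7  ✗
0 ≤ 2 ≤ 6 (triangle on l)
L = 3 + 3 + 2 = 8 (even)

m_sum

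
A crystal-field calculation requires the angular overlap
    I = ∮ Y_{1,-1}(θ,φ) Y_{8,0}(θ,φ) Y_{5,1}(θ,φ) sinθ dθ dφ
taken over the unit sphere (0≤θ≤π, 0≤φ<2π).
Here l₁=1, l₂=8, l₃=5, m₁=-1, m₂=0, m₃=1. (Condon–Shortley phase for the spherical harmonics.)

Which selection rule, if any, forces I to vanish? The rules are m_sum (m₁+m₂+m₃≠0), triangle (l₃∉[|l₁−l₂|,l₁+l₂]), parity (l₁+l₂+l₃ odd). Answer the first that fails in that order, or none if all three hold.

Σmᵢ = 0  ✓
l₃∈[|l₁−l₂|,l₁+l₂]=[7,9], have l₃=5  ✗
Σlᵢ = 14 ⇒ even

triangle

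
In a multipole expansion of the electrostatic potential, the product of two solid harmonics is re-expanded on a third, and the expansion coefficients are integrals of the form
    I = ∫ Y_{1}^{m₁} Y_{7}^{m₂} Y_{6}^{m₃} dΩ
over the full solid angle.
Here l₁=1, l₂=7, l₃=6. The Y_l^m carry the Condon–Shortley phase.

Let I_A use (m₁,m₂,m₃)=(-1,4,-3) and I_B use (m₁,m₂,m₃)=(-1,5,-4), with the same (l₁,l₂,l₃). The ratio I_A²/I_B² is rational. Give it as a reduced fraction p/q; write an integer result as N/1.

5/6

Same 1,7,6: normalisation and zero-m 3j drop out of the ratio.
A: Δ: 2! 0! 12! / 15! → 1/1365; sum: t=2:+1/4354560 = 1/4354560; 3j²(1 7 6; -1 4 -3) = Δ·Π!·Σ² = 11/273  (sign -1)
B: Δ: 2! 0! 12! / 15! → 1/1365; sum: t=2:+1/14515200 = 1/14515200; 3j²(1 7 6; -1 5 -4) = Δ·Π!·Σ² = 22/455  (sign +1)
I_A²/I_B² = (11/273)/(22/455) = 5/6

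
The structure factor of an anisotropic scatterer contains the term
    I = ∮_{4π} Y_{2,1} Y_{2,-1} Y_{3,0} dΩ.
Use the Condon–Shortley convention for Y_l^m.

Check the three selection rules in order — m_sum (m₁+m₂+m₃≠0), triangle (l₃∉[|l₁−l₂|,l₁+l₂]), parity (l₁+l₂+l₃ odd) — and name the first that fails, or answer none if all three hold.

m₁+m₂+m₃ = 1 − 1 + 0 = 0  ✓
triangle: |2−2|=0 ≤ l₃=3 ≤ 2+2=4  ✓
parity: l₁+l₂+l₃ = 7 is odd  ✗

parity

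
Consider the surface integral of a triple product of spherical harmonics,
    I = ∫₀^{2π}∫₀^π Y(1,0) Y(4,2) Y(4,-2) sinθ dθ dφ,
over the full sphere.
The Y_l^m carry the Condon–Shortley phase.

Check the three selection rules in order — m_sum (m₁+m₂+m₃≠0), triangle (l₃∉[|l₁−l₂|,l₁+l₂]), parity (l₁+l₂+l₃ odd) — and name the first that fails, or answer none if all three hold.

parity

Σmᵢ = 0  ✓
l₃∈[|l₁−l₂|,l₁+l₂]=[3,5], have l₃=4  ✓
Σlᵢ = 9 ⇒ odd  ✗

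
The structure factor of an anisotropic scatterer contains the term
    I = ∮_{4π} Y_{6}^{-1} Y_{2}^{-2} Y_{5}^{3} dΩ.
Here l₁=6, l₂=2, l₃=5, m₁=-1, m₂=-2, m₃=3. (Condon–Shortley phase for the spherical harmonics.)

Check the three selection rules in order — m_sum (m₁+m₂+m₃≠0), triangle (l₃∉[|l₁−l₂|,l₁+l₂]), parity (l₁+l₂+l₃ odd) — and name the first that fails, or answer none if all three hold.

azimuthal sum: -1 − 2 + 3 = 0  ✓
4 ≤ 5 ≤ 8 (triangle on l)  ✓
L = 6 + 2 + 5 = 13 (odd)  ✗

parity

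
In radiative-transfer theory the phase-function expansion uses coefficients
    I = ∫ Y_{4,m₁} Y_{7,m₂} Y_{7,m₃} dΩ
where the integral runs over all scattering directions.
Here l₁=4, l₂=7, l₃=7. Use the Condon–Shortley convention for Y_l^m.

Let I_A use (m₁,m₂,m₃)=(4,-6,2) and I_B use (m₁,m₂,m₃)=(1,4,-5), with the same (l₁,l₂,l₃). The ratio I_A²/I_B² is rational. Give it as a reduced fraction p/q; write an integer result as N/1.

4550/891

Same 4,7,7: normalisation and zero-m 3j drop out of the ratio.
A: Δ: 4! 4! 10! / 19! → 1/58198140; sum: t=0:+1/209018880 = 1/209018880; 3j²(4 7 7; 4 -6 2) = Δ·Π!·Σ² = 25/5814  (sign -1)
B: Δ: 4! 4! 10! / 19! → 1/58198140; sum: t=1:−1/87091200 t=2:+1/8709120 t=3:−1/11612160 = 1/58060800; 3j²(4 7 7; 1 4 -5) = Δ·Π!·Σ² = 99/117572  (sign +1)
I_A²/I_B² = (25/5814)/(99/117572) = 4550/891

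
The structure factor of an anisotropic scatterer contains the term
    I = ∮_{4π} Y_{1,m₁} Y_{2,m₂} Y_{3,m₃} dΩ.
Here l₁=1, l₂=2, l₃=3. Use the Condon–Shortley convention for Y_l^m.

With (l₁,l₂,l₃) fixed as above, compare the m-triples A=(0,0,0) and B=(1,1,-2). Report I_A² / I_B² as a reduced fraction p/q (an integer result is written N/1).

9/10

l's match ⇒ only the (l;m) 3-j factors differ between A and B.
A: triangle coeff Δ(1,2,3) = 1/105; Σ_t [0,0]: t=0:+1/4 = 1/4; (3j)²=3/35 [(1 2 3; 0 0 0)], sign=-1
B: triangle coeff Δ(1,2,3) = 1/105; Σ_t [0,0]: t=0:+1/12 = 1/12; (3j)²=2/21 [(1 2 3; 1 1 -2)], sign=-1
I_A²/I_B² = (3/35)/(2/21) = 9/10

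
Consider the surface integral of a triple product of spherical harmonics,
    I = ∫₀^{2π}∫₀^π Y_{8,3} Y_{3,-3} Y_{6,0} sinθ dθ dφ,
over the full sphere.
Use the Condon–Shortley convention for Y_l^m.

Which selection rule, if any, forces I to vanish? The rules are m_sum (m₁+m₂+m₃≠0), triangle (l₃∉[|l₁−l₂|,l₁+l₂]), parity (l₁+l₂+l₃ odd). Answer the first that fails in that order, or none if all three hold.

parity

azimuthal sum: 3 − 3 + 0 = 0  ✓
5 ≤ 6 ≤ 11 (triangle on l)  ✓
L = 8 + 3 + 6 = 17 (odd)  ✗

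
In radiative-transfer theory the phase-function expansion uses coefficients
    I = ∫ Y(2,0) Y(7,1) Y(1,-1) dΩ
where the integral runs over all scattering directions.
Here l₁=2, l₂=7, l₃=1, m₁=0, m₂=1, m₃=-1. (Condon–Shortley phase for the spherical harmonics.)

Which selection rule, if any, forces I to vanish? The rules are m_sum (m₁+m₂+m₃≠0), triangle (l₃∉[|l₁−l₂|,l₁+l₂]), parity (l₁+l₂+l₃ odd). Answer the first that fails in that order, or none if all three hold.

m₁+m₂+m₃ = 0 + 1 − 1 = 0  ✓
triangle: |2−7|=5 ≤ l₃=1 ≤ 2+7=9  ✗
parity: l₁+l₂+l₃ = 10 is even

triangle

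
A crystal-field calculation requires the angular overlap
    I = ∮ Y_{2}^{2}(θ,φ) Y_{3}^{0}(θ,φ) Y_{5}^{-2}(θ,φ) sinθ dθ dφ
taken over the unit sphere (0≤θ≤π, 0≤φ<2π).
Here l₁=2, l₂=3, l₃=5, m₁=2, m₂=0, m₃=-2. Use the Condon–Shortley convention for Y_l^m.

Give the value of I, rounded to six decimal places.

Rules hold: Σm=0, L=10 even, 1≤5≤5.
N = 5·7·11 = 385
Δ = 0!·4!·6!/11! = 1/2310
Racah Σ t=0..0: t=0:+1/144 = 1/144
⇒ 3j(2 3 5; 0 0 0)² = 10/231, sgn -1
Racah Σ t=0..0: t=0:+1/864 = 1/864
⇒ 3j(2 3 5; 2 0 -2)² = 1/66, sgn -1
4πI² = N·(3j₀)²·(3jₘ)² = 25/99
I = +1·√(0.252525/4π) = 0.14175797

0.141758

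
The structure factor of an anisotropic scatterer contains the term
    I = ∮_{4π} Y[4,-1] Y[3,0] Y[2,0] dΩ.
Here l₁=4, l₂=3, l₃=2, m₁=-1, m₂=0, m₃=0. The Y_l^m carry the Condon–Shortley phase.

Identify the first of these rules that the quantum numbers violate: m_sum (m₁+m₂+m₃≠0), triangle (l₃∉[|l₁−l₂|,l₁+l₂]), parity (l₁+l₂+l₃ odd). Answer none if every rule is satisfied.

m₁+m₂+m₃ = -1 + 0 + 0 = -1  ✗
triangle: |4−3|=1 ≤ l₃=2 ≤ 4+3=7
parity: l₁+l₂+l₃ = 9 is odd

m_sum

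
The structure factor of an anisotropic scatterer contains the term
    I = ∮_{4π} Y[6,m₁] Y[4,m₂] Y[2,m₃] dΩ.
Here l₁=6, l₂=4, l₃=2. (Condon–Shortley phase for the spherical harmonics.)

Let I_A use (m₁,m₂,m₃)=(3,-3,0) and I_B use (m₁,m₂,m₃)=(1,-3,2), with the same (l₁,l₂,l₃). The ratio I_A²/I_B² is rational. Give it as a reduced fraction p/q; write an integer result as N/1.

108/5

l's match ⇒ only the (l;m) 3-j factors differ between A and B.
A: triangle coeff Δ(6,4,2) = 1/6435; Σ_t [1,1]: t=1:−1/20160 = -1/20160; (3j)²=12/715 [(6 4 2; 3 -3 0)], sign=-1
B: triangle coeff Δ(6,4,2) = 1/6435; Σ_t [1,1]: t=1:−1/120960 = -1/120960; (3j)²=1/1287 [(6 4 2; 1 -3 2)], sign=-1
I_A²/I_B² = (12/715)/(1/1287) = 108/5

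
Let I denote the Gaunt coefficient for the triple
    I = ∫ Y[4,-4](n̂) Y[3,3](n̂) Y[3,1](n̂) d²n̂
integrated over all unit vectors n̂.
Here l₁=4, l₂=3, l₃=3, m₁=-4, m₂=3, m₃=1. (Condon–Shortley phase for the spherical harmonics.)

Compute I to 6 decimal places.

Checks pass: Σm=0; 10 even; l₃=3∈[1,7].
(2·4+1)(2·3+1)(2·3+1) = 441
Δ: 4! 4! 2! / 11! → 1/34650
sum: t=1:−1/72 t=2:+1/16 t=3:−1/72 = 5/144
3j²(4 3 3; 0 0 0) = Δ·Π!·Σ² = 2/77  (sign -1)
sum: t=4:+1/1152 = 1/1152
3j²(4 3 3; -4 3 1) = Δ·Π!·Σ² = 1/33  (sign +1)
combine: 4πI² = 441·2/77·1/33 = 42/121
take √, sign -1: I = -0.16619847

-0.166198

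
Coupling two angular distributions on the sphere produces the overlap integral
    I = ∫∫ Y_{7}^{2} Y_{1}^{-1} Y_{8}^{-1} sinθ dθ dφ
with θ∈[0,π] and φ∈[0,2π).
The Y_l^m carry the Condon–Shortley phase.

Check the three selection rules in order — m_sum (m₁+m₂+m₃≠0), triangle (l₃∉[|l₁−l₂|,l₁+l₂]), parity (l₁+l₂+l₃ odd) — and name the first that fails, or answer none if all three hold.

none

azimuthal sum: 2 − 1 − 1 = 0  ✓
6 ≤ 8 ≤ 8 (triangle on l)  ✓
L = 7 + 1 + 8 = 16 (even)  ✓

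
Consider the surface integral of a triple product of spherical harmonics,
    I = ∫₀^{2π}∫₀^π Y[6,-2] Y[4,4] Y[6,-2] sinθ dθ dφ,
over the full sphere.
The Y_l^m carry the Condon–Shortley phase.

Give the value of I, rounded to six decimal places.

0.176698

Rules hold: Σm=0, L=16 even, 2≤6≤10.
N = 13·9·13 = 1521
Δ = 4!·8!·4!/17! = 1/15315300
Racah Σ t=0..4: t=0:+1/829440 t=1:−1/25920 t=2:+1/9216 t=3:−1/25920 t=4:+1/829440 = 7/207360
⇒ 3j(6 4 6; 0 0 0)² = 28/2431, sgn +1
Racah Σ t=4..4: t=4:+1/331776 = 1/331776
⇒ 3j(6 4 6; -2 4 -2)² = 490/21879, sgn +1
4πI² = N·(3j₀)²·(3jₘ)² = 13720/34969
I = +1·√(0.392348/4π) = 0.17669755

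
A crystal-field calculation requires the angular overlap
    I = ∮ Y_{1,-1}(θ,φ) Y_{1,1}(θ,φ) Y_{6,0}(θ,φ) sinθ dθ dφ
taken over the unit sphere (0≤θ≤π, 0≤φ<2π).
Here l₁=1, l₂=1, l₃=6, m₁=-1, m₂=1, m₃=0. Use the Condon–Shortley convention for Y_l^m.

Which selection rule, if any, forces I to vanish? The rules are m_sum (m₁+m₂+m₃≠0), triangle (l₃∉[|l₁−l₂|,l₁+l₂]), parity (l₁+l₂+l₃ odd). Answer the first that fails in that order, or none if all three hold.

m₁+m₂+m₃ = -1 + 1 + 0 = 0  ✓
triangle: |1−1|=0 ≤ l₃=6 ≤ 1+1=2  ✗
parity: l₁+l₂+l₃ = 8 is even

triangle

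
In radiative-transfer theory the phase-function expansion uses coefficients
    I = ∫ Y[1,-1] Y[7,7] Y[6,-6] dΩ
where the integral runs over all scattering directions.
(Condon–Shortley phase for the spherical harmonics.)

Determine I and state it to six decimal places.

Checks pass: Σm=0; 14 even; l₃=6∈[6,8].
(2·1+1)(2·7+1)(2·6+1) = 585
Δ: 2! 0! 12! / 15! → 1/1365
sum: t=1:−1/518400 = -1/518400
3j²(1 7 6; 0 0 0) = Δ·Π!·Σ² = 7/195  (sign -1)
sum: t=2:+1/958003200 = 1/958003200
3j²(1 7 6; -1 7 -6) = Δ·Π!·Σ² = 1/15  (sign +1)
combine: 4πI² = 585·7/195·1/15 = 7/5
take √, sign -1: I = -0.33377906

-0.333779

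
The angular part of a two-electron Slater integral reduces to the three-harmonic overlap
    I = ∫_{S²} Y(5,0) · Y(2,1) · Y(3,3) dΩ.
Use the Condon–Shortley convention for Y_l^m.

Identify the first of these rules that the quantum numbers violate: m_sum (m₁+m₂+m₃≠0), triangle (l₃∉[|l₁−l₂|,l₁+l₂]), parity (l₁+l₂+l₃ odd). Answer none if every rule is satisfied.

azimuthal sum: 0 + 1 + 3 = 4  ✗
3 ≤ 3 ≤ 7 (triangle on l)
L = 5 + 2 + 3 = 10 (even)

m_sum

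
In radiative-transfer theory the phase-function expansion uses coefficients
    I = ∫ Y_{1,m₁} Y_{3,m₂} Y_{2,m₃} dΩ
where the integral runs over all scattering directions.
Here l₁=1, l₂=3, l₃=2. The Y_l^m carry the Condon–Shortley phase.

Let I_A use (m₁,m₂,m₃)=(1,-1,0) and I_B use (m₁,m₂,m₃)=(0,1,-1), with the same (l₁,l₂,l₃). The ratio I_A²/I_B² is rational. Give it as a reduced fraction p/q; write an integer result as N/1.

3/4

Shared (l₁,l₂,l₃)=(1,3,2): N and (l;000)² cancel in I_A²/I_B².
A: Δ = 2!·0!·4!/7! = 1/105; Racah Σ t=0..0: t=0:+1/8 = 1/8; ⇒ 3j(1 3 2; 1 -1 0)² = 2/35, sgn +1
B: Δ = 2!·0!·4!/7! = 1/105; Racah Σ t=1..1: t=1:−1/6 = -1/6; ⇒ 3j(1 3 2; 0 1 -1)² = 8/105, sgn +1
I_A²/I_B² = (2/35)/(8/105) = 3/4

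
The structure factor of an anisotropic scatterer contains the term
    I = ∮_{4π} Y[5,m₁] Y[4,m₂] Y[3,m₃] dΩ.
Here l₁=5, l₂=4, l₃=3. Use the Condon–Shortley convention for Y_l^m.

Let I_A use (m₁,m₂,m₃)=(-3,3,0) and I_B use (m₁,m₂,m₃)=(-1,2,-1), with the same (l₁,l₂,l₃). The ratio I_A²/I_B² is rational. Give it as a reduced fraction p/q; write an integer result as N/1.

l's match ⇒ only the (l;m) 3-j factors differ between A and B.
A: triangle coeff Δ(5,4,3) = 1/180180; Σ_t [5,6]: t=5:−1/1440 t=6:+1/2880 = -1/2880; (3j)²=7/715 [(5 4 3; -3 3 0)], sign=+1
B: triangle coeff Δ(5,4,3) = 1/180180; Σ_t [4,6]: t=4:+1/384 t=5:−1/720 t=6:+1/34560 = 43/34560; (3j)²=1849/180180 [(5 4 3; -1 2 -1)], sign=+1
I_A²/I_B² = (7/715)/(1849/180180) = 1764/1849

1764/1849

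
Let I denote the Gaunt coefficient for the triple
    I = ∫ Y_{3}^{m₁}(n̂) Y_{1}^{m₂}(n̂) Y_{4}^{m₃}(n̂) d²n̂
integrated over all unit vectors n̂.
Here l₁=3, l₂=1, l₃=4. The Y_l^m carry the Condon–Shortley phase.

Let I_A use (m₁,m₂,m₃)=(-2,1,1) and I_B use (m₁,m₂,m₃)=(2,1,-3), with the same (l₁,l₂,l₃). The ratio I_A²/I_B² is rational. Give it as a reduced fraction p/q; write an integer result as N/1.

1/7

Shared (l₁,l₂,l₃)=(3,1,4): N and (l;000)² cancel in I_A²/I_B².
A: Δ = 0!·6!·2!/9! = 1/252; Racah Σ t=0..0: t=0:+1/240 = 1/240; ⇒ 3j(3 1 4; -2 1 1)² = 1/84, sgn -1
B: Δ = 0!·6!·2!/9! = 1/252; Racah Σ t=0..0: t=0:+1/240 = 1/240; ⇒ 3j(3 1 4; 2 1 -3)² = 1/12, sgn -1
I_A²/I_B² = (1/84)/(1/12) = 1/7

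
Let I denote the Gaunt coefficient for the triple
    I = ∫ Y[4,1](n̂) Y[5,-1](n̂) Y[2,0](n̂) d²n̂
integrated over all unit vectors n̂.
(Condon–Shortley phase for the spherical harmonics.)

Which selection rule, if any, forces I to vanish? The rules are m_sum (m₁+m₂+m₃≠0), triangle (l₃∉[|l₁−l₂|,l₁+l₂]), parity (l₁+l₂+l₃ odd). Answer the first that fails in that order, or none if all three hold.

parity

azimuthal sum: 1 − 1 + 0 = 0  ✓
1 ≤ 2 ≤ 9 (triangle on l)  ✓
L = 4 + 5 + 2 = 11 (odd)  ✗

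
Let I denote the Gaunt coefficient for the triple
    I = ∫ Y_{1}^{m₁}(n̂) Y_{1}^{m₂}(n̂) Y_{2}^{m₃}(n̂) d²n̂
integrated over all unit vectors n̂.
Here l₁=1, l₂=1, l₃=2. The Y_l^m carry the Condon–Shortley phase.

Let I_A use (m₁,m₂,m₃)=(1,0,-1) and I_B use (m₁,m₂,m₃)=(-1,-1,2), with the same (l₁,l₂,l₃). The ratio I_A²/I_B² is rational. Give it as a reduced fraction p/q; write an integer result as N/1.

1/2

Shared (l₁,l₂,l₃)=(1,1,2): N and (l;000)² cancel in I_A²/I_B².
A: Δ = 0!·2!·2!/5! = 1/30; Racah Σ t=0..0: t=0:+1/2 = 1/2; ⇒ 3j(1 1 2; 1 0 -1)² = 1/10, sgn -1
B: Δ = 0!·2!·2!/5! = 1/30; Racah Σ t=0..0: t=0:+1/4 = 1/4; ⇒ 3j(1 1 2; -1 -1 2)² = 1/5, sgn +1
I_A²/I_B² = (1/10)/(1/5) = 1/2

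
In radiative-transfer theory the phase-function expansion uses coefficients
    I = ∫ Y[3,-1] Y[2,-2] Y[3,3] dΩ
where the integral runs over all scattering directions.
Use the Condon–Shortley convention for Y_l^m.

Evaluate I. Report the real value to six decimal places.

Rules hold: Σm=0, L=8 even, 1≤3≤5.
N = 7·5·7 = 245
Δ = 2!·4!·2!/9! = 1/3780
Racah Σ t=0..2: t=0:+1/24 t=1:−1/4 t=2:+1/24 = -1/6
⇒ 3j(3 2 3; 0 0 0)² = 4/105, sgn +1
Racah Σ t=0..0: t=0:+1/96 = 1/96
⇒ 3j(3 2 3; -1 -2 3)² = 1/42, sgn +1
4πI² = N·(3j₀)²·(3jₘ)² = 2/9
I = +1·√(0.222222/4π) = 0.13298076

0.132981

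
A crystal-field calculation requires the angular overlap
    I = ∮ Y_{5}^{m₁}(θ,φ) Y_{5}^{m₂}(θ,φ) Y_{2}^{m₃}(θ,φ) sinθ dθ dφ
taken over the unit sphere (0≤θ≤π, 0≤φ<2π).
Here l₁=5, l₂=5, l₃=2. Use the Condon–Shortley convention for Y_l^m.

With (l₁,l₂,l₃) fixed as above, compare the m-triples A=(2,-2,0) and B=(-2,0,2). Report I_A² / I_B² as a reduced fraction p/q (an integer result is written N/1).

9/35

Shared (l₁,l₂,l₃)=(5,5,2): N and (l;000)² cancel in I_A²/I_B².
A: Δ = 8!·2!·2!/13! = 1/38610; Racah Σ t=1..3: t=1:−1/20160 t=2:+1/1440 t=3:−1/2880 = 1/3360; ⇒ 3j(5 5 2; 2 -2 0)² = 6/715, sgn +1
B: Δ = 8!·2!·2!/13! = 1/38610; Racah Σ t=5..5: t=5:−1/2880 = -1/2880; ⇒ 3j(5 5 2; -2 0 2)² = 14/429, sgn -1
I_A²/I_B² = (6/715)/(14/429) = 9/35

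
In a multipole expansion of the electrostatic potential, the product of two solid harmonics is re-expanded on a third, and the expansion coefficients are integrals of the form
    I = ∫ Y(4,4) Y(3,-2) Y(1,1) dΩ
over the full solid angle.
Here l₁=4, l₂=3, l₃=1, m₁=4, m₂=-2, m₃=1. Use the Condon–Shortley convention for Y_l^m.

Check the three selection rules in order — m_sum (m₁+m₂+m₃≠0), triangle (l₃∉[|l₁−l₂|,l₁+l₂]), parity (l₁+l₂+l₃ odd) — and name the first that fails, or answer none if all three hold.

Σmᵢ = 3  ✗
l₃∈[|l₁−l₂|,l₁+l₂]=[1,7], have l₃=1
Σlᵢ = 8 ⇒ even

m_sum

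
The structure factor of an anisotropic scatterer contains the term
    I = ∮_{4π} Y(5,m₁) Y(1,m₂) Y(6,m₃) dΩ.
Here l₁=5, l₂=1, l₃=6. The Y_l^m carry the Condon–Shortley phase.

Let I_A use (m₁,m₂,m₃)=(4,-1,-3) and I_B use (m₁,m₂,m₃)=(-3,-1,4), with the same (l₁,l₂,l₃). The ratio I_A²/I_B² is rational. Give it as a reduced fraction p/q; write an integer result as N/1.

Shared (l₁,l₂,l₃)=(5,1,6): N and (l;000)² cancel in I_A²/I_B².
A: Δ = 0!·10!·2!/13! = 1/858; Racah Σ t=0..0: t=0:+1/725760 = 1/725760; ⇒ 3j(5 1 6; 4 -1 -3)² = 1/286, sgn -1
B: Δ = 0!·10!·2!/13! = 1/858; Racah Σ t=0..0: t=0:+1/161280 = 1/161280; ⇒ 3j(5 1 6; -3 -1 4)² = 15/286, sgn +1
I_A²/I_B² = (1/286)/(15/286) = 1/15

1/15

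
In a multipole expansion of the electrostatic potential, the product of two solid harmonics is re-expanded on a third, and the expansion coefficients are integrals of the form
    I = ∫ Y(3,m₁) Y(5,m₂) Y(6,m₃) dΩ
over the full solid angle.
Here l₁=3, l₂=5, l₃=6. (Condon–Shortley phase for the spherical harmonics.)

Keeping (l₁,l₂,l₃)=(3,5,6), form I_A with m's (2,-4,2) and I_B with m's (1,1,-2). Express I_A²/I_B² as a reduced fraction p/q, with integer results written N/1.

15/14

l's match ⇒ only the (l;m) 3-j factors differ between A and B.
A: triangle coeff Δ(3,5,6) = 1/675675; Σ_t [0,1]: t=0:+1/60480 t=1:−1/967680 = 1/64512; (3j)²=15/1001 [(3 5 6; 2 -4 2)], sign=+1
B: triangle coeff Δ(3,5,6) = 1/675675; Σ_t [0,2]: t=0:+1/11520 t=1:−1/4320 t=2:+1/27648 = -1/9216; (3j)²=2/143 [(3 5 6; 1 1 -2)], sign=-1
I_A²/I_B² = (15/1001)/(2/143) = 15/14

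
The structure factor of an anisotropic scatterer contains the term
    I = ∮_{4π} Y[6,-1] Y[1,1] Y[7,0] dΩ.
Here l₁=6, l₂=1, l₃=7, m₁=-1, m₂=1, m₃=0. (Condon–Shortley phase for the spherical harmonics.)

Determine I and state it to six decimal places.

Checks pass: Σm=0; 14 even; l₃=7∈[5,7].
(2·6+1)(2·1+1)(2·7+1) = 585
Δ: 0! 12! 2! / 15! → 1/1365
sum: t=0:+1/518400 = 1/518400
3j²(6 1 7; 0 0 0) = Δ·Π!·Σ² = 7/195  (sign -1)
sum: t=0:+1/1209600 = 1/1209600
3j²(6 1 7; -1 1 0) = Δ·Π!·Σ² = 1/65  (sign -1)
combine: 4πI² = 585·7/195·1/65 = 21/65
take √, sign +1: I = 0.16034227

0.160342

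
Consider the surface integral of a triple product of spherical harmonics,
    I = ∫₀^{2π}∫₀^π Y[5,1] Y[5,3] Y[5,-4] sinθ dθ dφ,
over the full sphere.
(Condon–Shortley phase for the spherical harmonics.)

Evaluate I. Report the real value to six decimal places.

l₁+l₂+l₃=15 is odd: 3j(l;000)=0 ⇒ I=0

0.000000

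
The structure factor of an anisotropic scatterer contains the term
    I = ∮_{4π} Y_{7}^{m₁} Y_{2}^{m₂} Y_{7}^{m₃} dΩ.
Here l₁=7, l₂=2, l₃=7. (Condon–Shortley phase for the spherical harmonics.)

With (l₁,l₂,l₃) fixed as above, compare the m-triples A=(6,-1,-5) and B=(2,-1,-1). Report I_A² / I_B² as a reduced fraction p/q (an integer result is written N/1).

1573/243

Shared (l₁,l₂,l₃)=(7,2,7): N and (l;000)² cancel in I_A²/I_B².
A: Δ = 2!·12!·2!/17! = 1/185640; Racah Σ t=0..1: t=0:+1/79833600 t=1:−1/958003200 = 1/87091200; ⇒ 3j(7 2 7; 6 -1 -5)² = 121/4760, sgn +1
B: Δ = 2!·12!·2!/17! = 1/185640; Racah Σ t=0..1: t=0:+1/1209600 t=1:−1/1935360 = 1/3225600; ⇒ 3j(7 2 7; 2 -1 -1)² = 243/61880, sgn +1
I_A²/I_B² = (121/4760)/(243/61880) = 1573/243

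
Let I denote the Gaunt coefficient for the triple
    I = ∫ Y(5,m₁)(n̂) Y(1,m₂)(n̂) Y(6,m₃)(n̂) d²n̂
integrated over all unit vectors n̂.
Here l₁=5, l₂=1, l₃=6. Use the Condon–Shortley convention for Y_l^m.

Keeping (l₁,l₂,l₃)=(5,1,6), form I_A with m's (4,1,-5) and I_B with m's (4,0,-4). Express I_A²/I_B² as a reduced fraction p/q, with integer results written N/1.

11/4

Same 5,1,6: normalisation and zero-m 3j drop out of the ratio.
A: Δ: 0! 10! 2! / 13! → 1/858; sum: t=0:+1/725760 = 1/725760; 3j²(5 1 6; 4 1 -5) = Δ·Π!·Σ² = 5/78  (sign -1)
B: Δ: 0! 10! 2! / 13! → 1/858; sum: t=0:+1/362880 = 1/362880; 3j²(5 1 6; 4 0 -4) = Δ·Π!·Σ² = 10/429  (sign +1)
I_A²/I_B² = (5/78)/(10/429) = 11/4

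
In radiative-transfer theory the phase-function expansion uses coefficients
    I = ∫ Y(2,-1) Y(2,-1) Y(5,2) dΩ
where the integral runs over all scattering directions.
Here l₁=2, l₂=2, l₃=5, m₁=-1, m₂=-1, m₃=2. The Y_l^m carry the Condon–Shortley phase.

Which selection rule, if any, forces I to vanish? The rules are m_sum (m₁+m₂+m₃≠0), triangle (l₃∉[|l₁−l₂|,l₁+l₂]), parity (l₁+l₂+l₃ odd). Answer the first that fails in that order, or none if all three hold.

triangle

azimuthal sum: -1 − 1 + 2 = 0  ✓
0 ≤ 5 ≤ 4 (triangle on l)  ✗
L = 2 + 2 + 5 = 9 (odd)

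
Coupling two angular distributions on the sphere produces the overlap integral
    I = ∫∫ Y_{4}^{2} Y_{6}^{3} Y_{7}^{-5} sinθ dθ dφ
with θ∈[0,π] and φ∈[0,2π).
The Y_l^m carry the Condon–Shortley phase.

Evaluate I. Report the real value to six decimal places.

l₁+l₂+l₃=17 is odd: 3j(l;000)=0 ⇒ I=0

0.000000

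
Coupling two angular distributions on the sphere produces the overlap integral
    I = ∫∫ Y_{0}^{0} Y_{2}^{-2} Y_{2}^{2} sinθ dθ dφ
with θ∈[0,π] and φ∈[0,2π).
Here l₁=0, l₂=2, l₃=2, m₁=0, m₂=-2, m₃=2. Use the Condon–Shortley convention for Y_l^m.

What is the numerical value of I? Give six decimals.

Checks pass: Σm=0; 4 even; l₃=2∈[2,2].
(2·0+1)(2·2+1)(2·2+1) = 25
Δ: 0! 0! 4! / 5! → 1/5
sum: t=0:+1/4 = 1/4
3j²(0 2 2; 0 0 0) = Δ·Π!·Σ² = 1/5  (sign +1)
sum: t=0:+1/24 = 1/24
3j²(0 2 2; 0 -2 2) = Δ·Π!·Σ² = 1/5  (sign +1)
combine: 4πI² = 25·1/5·1/5 = 1/1
take √, sign +1: I = 0.28209479

0.282095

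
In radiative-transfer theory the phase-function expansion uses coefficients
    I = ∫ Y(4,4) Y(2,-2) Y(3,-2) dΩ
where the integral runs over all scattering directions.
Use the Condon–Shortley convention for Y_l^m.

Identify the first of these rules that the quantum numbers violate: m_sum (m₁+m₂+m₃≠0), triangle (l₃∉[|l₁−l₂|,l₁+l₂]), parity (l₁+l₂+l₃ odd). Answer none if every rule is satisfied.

Σmᵢ = 0  ✓
l₃∈[|l₁−l₂|,l₁+l₂]=[2,6], have l₃=3  ✓
Σlᵢ = 9 ⇒ odd  ✗

parity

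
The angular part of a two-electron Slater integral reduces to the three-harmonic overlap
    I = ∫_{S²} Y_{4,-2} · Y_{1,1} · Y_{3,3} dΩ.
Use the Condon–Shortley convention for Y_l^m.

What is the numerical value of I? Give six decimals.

-2 + 1 + 3 = 2 ≠ 0: azimuthal integral kills it; I = 0

0.000000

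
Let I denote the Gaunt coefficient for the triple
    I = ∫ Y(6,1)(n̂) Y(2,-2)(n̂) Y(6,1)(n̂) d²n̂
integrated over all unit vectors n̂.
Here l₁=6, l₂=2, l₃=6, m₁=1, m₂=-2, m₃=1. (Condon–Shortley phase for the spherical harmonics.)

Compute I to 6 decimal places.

Checks pass: Σm=0; 14 even; l₃=6∈[4,8].
(2·6+1)(2·2+1)(2·6+1) = 845
Δ: 2! 10! 2! / 15! → 1/90090
sum: t=0:+1/69120 t=1:−1/14400 t=2:+1/69120 = -7/172800
3j²(6 2 6; 0 0 0) = Δ·Π!·Σ² = 14/715  (sign -1)
sum: t=0:+1/57600 = 1/57600
3j²(6 2 6; 1 -2 1) = Δ·Π!·Σ² = 21/715  (sign -1)
combine: 4πI² = 845·14/715·21/715 = 294/605
take √, sign +1: I = 0.19664868

0.196649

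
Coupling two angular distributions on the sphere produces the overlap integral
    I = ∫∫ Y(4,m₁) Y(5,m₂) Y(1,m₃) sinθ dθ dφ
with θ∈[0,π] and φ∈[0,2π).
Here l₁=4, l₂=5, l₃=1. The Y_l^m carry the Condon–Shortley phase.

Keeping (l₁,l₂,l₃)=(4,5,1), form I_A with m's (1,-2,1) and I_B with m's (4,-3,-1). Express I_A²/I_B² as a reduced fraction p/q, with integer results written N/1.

21/1

l's match ⇒ only the (l;m) 3-j factors differ between A and B.
A: triangle coeff Δ(4,5,1) = 1/495; Σ_t [3,3]: t=3:−1/1440 = -1/1440; (3j)²=7/165 [(4 5 1; 1 -2 1)], sign=-1
B: triangle coeff Δ(4,5,1) = 1/495; Σ_t [0,0]: t=0:+1/80640 = 1/80640; (3j)²=1/495 [(4 5 1; 4 -3 -1)], sign=+1
I_A²/I_B² = (7/165)/(1/495) = 21/1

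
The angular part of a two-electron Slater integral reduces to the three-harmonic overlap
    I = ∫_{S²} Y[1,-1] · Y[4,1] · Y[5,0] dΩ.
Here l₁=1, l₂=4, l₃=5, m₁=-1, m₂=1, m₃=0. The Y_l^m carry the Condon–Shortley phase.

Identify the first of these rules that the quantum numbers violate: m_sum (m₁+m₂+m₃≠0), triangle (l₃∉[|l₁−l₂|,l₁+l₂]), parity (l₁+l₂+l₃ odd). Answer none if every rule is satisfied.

m₁+m₂+m₃ = -1 + 1 + 0 = 0  ✓
triangle: |1−4|=3 ≤ l₃=5 ≤ 1+4=5  ✓
parity: l₁+l₂+l₃ = 10 is even  ✓

none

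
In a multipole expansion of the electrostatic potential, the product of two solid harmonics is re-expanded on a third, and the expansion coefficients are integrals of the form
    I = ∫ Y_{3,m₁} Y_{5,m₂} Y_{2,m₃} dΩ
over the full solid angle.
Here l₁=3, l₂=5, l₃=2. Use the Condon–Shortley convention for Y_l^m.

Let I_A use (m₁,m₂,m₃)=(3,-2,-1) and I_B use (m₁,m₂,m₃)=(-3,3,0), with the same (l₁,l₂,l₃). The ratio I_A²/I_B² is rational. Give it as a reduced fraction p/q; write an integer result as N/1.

1/4

l's match ⇒ only the (l;m) 3-j factors differ between A and B.
A: triangle coeff Δ(3,5,2) = 1/2310; Σ_t [0,0]: t=0:+1/4320 = 1/4320; (3j)²=1/330 [(3 5 2; 3 -2 -1)], sign=-1
B: triangle coeff Δ(3,5,2) = 1/2310; Σ_t [6,6]: t=6:+1/2880 = 1/2880; (3j)²=2/165 [(3 5 2; -3 3 0)], sign=+1
I_A²/I_B² = (1/330)/(2/165) = 1/4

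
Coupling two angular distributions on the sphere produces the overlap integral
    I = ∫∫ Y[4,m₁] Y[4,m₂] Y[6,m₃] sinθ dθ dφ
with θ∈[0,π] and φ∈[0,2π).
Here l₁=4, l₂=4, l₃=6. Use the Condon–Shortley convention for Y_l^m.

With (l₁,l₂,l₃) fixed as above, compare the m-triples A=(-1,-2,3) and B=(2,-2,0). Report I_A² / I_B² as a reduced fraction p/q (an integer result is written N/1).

Shared (l₁,l₂,l₃)=(4,4,6): N and (l;000)² cancel in I_A²/I_B².
A: Δ = 2!·6!·6!/15! = 1/1261260; Racah Σ t=0..2: t=0:+1/11520 t=1:−1/5760 t=2:+1/51840 = -7/103680; ⇒ 3j(4 4 6; -1 -2 3)² = 7/858, sgn +1
B: Δ = 2!·6!·6!/15! = 1/1261260; Racah Σ t=0..2: t=0:+1/4608 t=1:−1/14400 t=2:+1/1036800 = 77/518400; ⇒ 3j(4 4 6; 2 -2 0)² = 11/585, sgn +1
I_A²/I_B² = (7/858)/(11/585) = 105/242

105/242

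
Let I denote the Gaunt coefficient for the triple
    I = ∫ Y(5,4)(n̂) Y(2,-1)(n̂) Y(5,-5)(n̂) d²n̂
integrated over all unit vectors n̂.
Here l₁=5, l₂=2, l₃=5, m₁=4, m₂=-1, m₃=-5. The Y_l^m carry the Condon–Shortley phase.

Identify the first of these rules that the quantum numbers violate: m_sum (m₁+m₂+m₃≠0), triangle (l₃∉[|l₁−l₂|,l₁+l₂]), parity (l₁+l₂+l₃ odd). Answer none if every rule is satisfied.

azimuthal sum: 4 − 1 − 5 = -2  ✗
3 ≤ 5 ≤ 7 (triangle on l)
L = 5 + 2 + 5 = 12 (even)

m_sum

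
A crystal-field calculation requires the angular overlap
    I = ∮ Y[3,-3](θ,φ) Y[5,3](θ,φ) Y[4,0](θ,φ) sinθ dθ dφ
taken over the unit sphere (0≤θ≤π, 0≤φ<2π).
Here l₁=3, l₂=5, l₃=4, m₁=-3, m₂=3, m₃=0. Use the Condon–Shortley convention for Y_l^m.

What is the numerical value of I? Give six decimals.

0.196280

m-sum 0 ✓  L=12 even ✓  2≤4≤8 ✓
Π(2lᵢ+1) = 7×11×9 = 693
triangle coeff Δ(3,5,4) = 1/180180
Σ_t [1,3]: t=1:−1/576 t=2:+1/144 t=3:−1/576 = 1/288
(3j)²=20/1001 [(3 5 4; 0 0 0)], sign=+1
Σ_t [4,4]: t=4:+1/2304 = 1/2304
(3j)²=5/143 [(3 5 4; -3 3 0)], sign=+1
⇒ 4πI² = 900/1859
I = (+1)√(900/1859/(4π)) = 0.19628026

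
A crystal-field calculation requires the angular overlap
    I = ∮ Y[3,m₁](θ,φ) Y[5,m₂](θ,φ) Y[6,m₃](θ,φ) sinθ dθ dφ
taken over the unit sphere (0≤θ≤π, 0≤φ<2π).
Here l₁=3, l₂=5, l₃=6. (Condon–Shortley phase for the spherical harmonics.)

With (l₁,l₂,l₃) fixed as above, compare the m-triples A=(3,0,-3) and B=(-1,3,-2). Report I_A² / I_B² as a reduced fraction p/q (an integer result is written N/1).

Shared (l₁,l₂,l₃)=(3,5,6): N and (l;000)² cancel in I_A²/I_B².
A: Δ = 2!·4!·8!/15! = 1/675675; Racah Σ t=0..0: t=0:+1/34560 = 1/34560; ⇒ 3j(3 5 6; 3 0 -3)² = 4/143, sgn -1
B: Δ = 2!·4!·8!/15! = 1/675675; Racah Σ t=0..2: t=0:+1/1935360 t=1:−1/30240 t=2:+1/11520 = 1/18432; ⇒ 3j(3 5 6; -1 3 -2)² = 7/429, sgn +1
I_A²/I_B² = (4/143)/(7/429) = 12/7

12/7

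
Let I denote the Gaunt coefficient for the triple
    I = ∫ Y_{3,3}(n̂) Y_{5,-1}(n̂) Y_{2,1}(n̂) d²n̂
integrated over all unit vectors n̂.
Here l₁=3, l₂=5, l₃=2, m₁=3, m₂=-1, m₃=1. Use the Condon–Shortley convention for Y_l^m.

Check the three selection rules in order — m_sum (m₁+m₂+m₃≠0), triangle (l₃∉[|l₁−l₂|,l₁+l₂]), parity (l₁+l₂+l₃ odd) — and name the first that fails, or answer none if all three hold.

m_sum

azimuthal sum: 3 − 1 + 1 = 3  ✗
2 ≤ 2 ≤ 8 (triangle on l)
L = 3 + 5 + 2 = 10 (even)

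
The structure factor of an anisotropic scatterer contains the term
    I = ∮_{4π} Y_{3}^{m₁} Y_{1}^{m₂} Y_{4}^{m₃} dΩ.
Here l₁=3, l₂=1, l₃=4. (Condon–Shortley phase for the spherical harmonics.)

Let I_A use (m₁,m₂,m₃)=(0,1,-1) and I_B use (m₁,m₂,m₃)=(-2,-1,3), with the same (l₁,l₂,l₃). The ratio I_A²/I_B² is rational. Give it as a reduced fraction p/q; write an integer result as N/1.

10/21

Shared (l₁,l₂,l₃)=(3,1,4): N and (l;000)² cancel in I_A²/I_B².
A: Δ = 0!·6!·2!/9! = 1/252; Racah Σ t=0..0: t=0:+1/72 = 1/72; ⇒ 3j(3 1 4; 0 1 -1)² = 5/126, sgn -1
B: Δ = 0!·6!·2!/9! = 1/252; Racah Σ t=0..0: t=0:+1/240 = 1/240; ⇒ 3j(3 1 4; -2 -1 3)² = 1/12, sgn -1
I_A²/I_B² = (5/126)/(1/12) = 10/21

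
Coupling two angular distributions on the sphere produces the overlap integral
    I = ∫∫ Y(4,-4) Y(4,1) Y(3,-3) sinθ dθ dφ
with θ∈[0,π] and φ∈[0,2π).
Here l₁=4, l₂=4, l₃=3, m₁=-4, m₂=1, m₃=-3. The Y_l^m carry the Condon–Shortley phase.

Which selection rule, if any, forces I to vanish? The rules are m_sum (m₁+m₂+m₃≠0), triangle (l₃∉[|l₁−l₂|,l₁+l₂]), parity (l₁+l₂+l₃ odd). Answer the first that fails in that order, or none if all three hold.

Σmᵢ = -6  ✗
l₃∈[|l₁−l₂|,l₁+l₂]=[0,8], have l₃=3
Σlᵢ = 11 ⇒ odd

m_sum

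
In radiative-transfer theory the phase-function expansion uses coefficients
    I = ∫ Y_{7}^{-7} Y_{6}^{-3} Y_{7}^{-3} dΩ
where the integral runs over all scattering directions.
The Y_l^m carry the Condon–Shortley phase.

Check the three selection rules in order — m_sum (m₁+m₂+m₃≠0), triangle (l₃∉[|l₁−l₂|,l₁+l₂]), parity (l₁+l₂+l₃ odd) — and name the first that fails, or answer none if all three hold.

Σmᵢ = -13  ✗
l₃∈[|l₁−l₂|,l₁+l₂]=[1,13], have l₃=7
Σlᵢ = 20 ⇒ even

m_sum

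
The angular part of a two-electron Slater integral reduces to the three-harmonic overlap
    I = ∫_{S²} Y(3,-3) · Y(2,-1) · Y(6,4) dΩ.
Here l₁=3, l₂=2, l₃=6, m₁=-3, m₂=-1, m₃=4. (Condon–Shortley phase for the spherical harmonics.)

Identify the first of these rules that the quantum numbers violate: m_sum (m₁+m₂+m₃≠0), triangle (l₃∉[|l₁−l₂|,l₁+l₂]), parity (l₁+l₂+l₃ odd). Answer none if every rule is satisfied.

triangle

Σmᵢ = 0  ✓
l₃∈[|l₁−l₂|,l₁+l₂]=[1,5], have l₃=6  ✗
Σlᵢ = 11 ⇒ odd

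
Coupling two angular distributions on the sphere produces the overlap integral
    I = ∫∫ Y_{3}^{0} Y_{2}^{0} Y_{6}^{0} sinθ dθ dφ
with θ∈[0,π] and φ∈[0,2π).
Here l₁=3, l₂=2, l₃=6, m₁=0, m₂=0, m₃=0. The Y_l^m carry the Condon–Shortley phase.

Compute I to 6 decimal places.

l₃=6 ∉ [1,5] — triangle fails ⇒ I = 0

0.000000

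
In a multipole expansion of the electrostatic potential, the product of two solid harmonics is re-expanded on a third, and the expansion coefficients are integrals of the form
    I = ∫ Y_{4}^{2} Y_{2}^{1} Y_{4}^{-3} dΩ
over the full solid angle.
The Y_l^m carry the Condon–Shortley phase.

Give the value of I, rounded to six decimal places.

Rules hold: Σm=0, L=10 even, 2≤4≤6.
N = 9·5·9 = 405
Δ = 2!·6!·2!/11! = 1/13860
Racah Σ t=0..2: t=0:+1/192 t=1:−1/36 t=2:+1/192 = -5/288
⇒ 3j(4 2 4; 0 0 0)² = 20/693, sgn -1
Racah Σ t=1..2: t=1:−1/240 t=2:+1/1440 = -1/288
⇒ 3j(4 2 4; 2 1 -3)² = 5/132, sgn +1
4πI² = N·(3j₀)²·(3jₘ)² = 375/847
I = -1·√(0.442739/4π) = -0.18770204

-0.187702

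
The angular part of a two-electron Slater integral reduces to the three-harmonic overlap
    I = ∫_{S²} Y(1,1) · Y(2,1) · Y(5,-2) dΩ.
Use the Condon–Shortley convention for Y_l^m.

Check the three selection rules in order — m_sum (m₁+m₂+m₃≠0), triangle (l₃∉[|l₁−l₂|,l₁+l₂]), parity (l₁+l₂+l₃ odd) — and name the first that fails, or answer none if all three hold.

Σmᵢ = 0  ✓
l₃∈[|l₁−l₂|,l₁+l₂]=[1,3], have l₃=5  ✗
Σlᵢ = 8 ⇒ even

triangle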